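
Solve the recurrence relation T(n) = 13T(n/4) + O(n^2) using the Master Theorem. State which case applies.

Master Theorem for T(n) = 13T(n/4) + O(n^2):

a = 13, b = 4, c = 2
log_b(a) = log_4(13) = 1.8502

Case 3: c = 2 > log_4(13) = 1.8502
T(n) = O(n^2) = O(n^2)

For T(n) = 13T(n/4) + O(n^2): log_4(13) = 1.8502. This is Case 3 of the Master Theorem (c > log_b(a), work dominated by root), giving O(n^2).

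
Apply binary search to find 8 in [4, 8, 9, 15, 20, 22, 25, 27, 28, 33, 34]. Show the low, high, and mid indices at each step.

Binary search for 8 in [4, 8, 9, 15, 20, 22, 25, 27, 28, 33, 34]:

lo=0, hi=10, mid=5, arr[mid]=22 -> 22 > 8, search left half
lo=0, hi=4, mid=2, arr[mid]=9 -> 9 > 8, search left half
lo=0, hi=1, mid=0, arr[mid]=4 -> 4 < 8, search right half
lo=1, hi=1, mid=1, arr[mid]=8 -> Found target at index 1!

Binary search finds 8 at index 1 after 4 comparisons. The search repeatedly halves the search space by comparing with the middle element.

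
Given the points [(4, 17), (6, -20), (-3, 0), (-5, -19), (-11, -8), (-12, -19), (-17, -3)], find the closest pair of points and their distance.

Computing all pairwise distances among 7 points:

d((4, 17), (6, -20)) = 37.054
d((4, 17), (-3, 0)) = 18.3848
d((4, 17), (-5, -19)) = 37.108
d((4, 17), (-11, -8)) = 29.1548
d((4, 17), (-12, -19)) = 39.3954
d((4, 17), (-17, -3)) = 29.0
d((6, -20), (-3, 0)) = 21.9317
d((6, -20), (-5, -19)) = 11.0454
d((6, -20), (-11, -8)) = 20.8087
d((6, -20), (-12, -19)) = 18.0278
d((6, -20), (-17, -3)) = 28.6007
d((-3, 0), (-5, -19)) = 19.105
d((-3, 0), (-11, -8)) = 11.3137
d((-3, 0), (-12, -19)) = 21.0238
d((-3, 0), (-17, -3)) = 14.3178
d((-5, -19), (-11, -8)) = 12.53
d((-5, -19), (-12, -19)) = 7.0 <-- minimum
d((-5, -19), (-17, -3)) = 20.0
d((-11, -8), (-12, -19)) = 11.0454
d((-11, -8), (-17, -3)) = 7.8102
d((-12, -19), (-17, -3)) = 16.7631

Closest pair: (-5, -19) and (-12, -19) with distance 7.0

The closest pair is (-5, -19) and (-12, -19) with Euclidean distance 7.0. For 7 points, brute-force pairwise comparison is shown above. For large n, the divide-and-conquer algorithm (sort by x, recurse on halves, check the dividing strip) achieves O(n log n).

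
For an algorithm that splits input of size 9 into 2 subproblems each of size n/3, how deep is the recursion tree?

For divide and conquer with division factor 3:

Problem sizes at each level:
Level 0: 9
Level 1: 3
Level 2: 1

The root is level 0 and the size-1 base case is level 2 (the tree spans levels 0 through 2, i.e. 3 levels counting the root), so the depth is the number of divisions: log_3(9) = 2

The recursion tree depth is log_3(9) = 2. At each level, the problem size is divided by 3, so it takes 2 divisions to reduce to a base case of size 1. The algorithm makes 2 recursive calls at each level.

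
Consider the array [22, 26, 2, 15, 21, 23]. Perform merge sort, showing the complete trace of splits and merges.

Merge sort trace:

Split: [22, 26, 2, 15, 21, 23] -> [22, 26, 2] and [15, 21, 23]
  Split: [22, 26, 2] -> [22] and [26, 2]
    Split: [26, 2] -> [26] and [2]
    Merge: [26] + [2] -> [2, 26]
  Merge: [22] + [2, 26] -> [2, 22, 26]
  Split: [15, 21, 23] -> [15] and [21, 23]
    Split: [21, 23] -> [21] and [23]
    Merge: [21] + [23] -> [21, 23]
  Merge: [15] + [21, 23] -> [15, 21, 23]
Merge: [2, 22, 26] + [15, 21, 23] -> [2, 15, 21, 22, 23, 26]

Final sorted array: [2, 15, 21, 22, 23, 26]

The merge sort proceeds by recursively splitting the array and merging sorted halves.
After all merges, the sorted array is [2, 15, 21, 22, 23, 26].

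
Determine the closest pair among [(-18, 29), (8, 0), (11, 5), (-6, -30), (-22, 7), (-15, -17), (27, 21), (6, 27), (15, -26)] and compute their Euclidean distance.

Computing all pairwise distances among 9 points:

d((-18, 29), (8, 0)) = 38.9487
d((-18, 29), (11, 5)) = 37.6431
d((-18, 29), (-6, -30)) = 60.208
d((-18, 29), (-22, 7)) = 22.3607
d((-18, 29), (-15, -17)) = 46.0977
d((-18, 29), (27, 21)) = 45.7056
d((-18, 29), (6, 27)) = 24.0832
d((-18, 29), (15, -26)) = 64.1405
d((8, 0), (11, 5)) = 5.831 <-- minimum
d((8, 0), (-6, -30)) = 33.1059
d((8, 0), (-22, 7)) = 30.8058
d((8, 0), (-15, -17)) = 28.6007
d((8, 0), (27, 21)) = 28.3196
d((8, 0), (6, 27)) = 27.074
d((8, 0), (15, -26)) = 26.9258
d((11, 5), (-6, -30)) = 38.9102
d((11, 5), (-22, 7)) = 33.0606
d((11, 5), (-15, -17)) = 34.0588
d((11, 5), (27, 21)) = 22.6274
d((11, 5), (6, 27)) = 22.561
d((11, 5), (15, -26)) = 31.257
d((-6, -30), (-22, 7)) = 40.3113
d((-6, -30), (-15, -17)) = 15.8114
d((-6, -30), (27, 21)) = 60.7454
d((-6, -30), (6, 27)) = 58.2495
d((-6, -30), (15, -26)) = 21.3776
d((-22, 7), (-15, -17)) = 25.0
d((-22, 7), (27, 21)) = 50.9608
d((-22, 7), (6, 27)) = 34.4093
d((-22, 7), (15, -26)) = 49.5782
d((-15, -17), (27, 21)) = 56.6392
d((-15, -17), (6, 27)) = 48.7545
d((-15, -17), (15, -26)) = 31.3209
d((27, 21), (6, 27)) = 21.8403
d((27, 21), (15, -26)) = 48.5077
d((6, 27), (15, -26)) = 53.7587

Closest pair: (8, 0) and (11, 5) with distance 5.831

The closest pair is (8, 0) and (11, 5) with Euclidean distance 5.831. For 9 points, brute-force pairwise comparison is shown above. For large n, the divide-and-conquer algorithm (sort by x, recurse on halves, check the dividing strip) achieves O(n log n).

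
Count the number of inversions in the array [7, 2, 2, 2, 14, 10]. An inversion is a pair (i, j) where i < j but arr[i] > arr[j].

Finding inversions in [7, 2, 2, 2, 14, 10]:

(0, 1): arr[0]=7 > arr[1]=2
(0, 2): arr[0]=7 > arr[2]=2
(0, 3): arr[0]=7 > arr[3]=2
(4, 5): arr[4]=14 > arr[5]=10

Total inversions: 4

The array has 4 inversion(s): (0,1), (0,2), (0,3), (4,5). Each pair (i,j) satisfies i < j and arr[i] > arr[j].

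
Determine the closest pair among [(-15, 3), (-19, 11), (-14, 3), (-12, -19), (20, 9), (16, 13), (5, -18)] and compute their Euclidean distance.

Computing all pairwise distances among 7 points:

d((-15, 3), (-19, 11)) = 8.9443
d((-15, 3), (-14, 3)) = 1.0 <-- minimum
d((-15, 3), (-12, -19)) = 22.2036
d((-15, 3), (20, 9)) = 35.5106
d((-15, 3), (16, 13)) = 32.573
d((-15, 3), (5, -18)) = 29.0
d((-19, 11), (-14, 3)) = 9.434
d((-19, 11), (-12, -19)) = 30.8058
d((-19, 11), (20, 9)) = 39.0512
d((-19, 11), (16, 13)) = 35.0571
d((-19, 11), (5, -18)) = 37.6431
d((-14, 3), (-12, -19)) = 22.0907
d((-14, 3), (20, 9)) = 34.5254
d((-14, 3), (16, 13)) = 31.6228
d((-14, 3), (5, -18)) = 28.3196
d((-12, -19), (20, 9)) = 42.5206
d((-12, -19), (16, 13)) = 42.5206
d((-12, -19), (5, -18)) = 17.0294
d((20, 9), (16, 13)) = 5.6569
d((20, 9), (5, -18)) = 30.8869
d((16, 13), (5, -18)) = 32.8938

Closest pair: (-15, 3) and (-14, 3) with distance 1.0

The closest pair is (-15, 3) and (-14, 3) with Euclidean distance 1.0. For 7 points, brute-force pairwise comparison is shown above. For large n, the divide-and-conquer algorithm (sort by x, recurse on halves, check the dividing strip) achieves O(n log n).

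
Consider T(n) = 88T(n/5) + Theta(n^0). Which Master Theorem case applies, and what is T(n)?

Master Theorem for T(n) = 88T(n/5) + O(n^0):

a = 88, b = 5, c = 0
log_b(a) = log_5(88) = 2.7819

Case 1: c = 0 < log_5(88) = 2.7819
T(n) = O(n^(log_5 88))

For T(n) = 88T(n/5) + O(n^0): log_5(88) = 2.7819. This is Case 1 of the Master Theorem (c < log_b(a), work dominated by leaves), giving O(n^(log_5 88)).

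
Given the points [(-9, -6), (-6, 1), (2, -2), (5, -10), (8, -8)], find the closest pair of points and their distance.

Computing all pairwise distances among 5 points:

d((-9, -6), (-6, 1)) = 7.6158
d((-9, -6), (2, -2)) = 11.7047
d((-9, -6), (5, -10)) = 14.5602
d((-9, -6), (8, -8)) = 17.1172
d((-6, 1), (2, -2)) = 8.544
d((-6, 1), (5, -10)) = 15.5563
d((-6, 1), (8, -8)) = 16.6433
d((2, -2), (5, -10)) = 8.544
d((2, -2), (8, -8)) = 8.4853
d((5, -10), (8, -8)) = 3.6056 <-- minimum

Closest pair: (5, -10) and (8, -8) with distance 3.6056

The closest pair is (5, -10) and (8, -8) with Euclidean distance 3.6056. For 5 points, brute-force pairwise comparison is shown above. For large n, the divide-and-conquer algorithm (sort by x, recurse on halves, check the dividing strip) achieves O(n log n).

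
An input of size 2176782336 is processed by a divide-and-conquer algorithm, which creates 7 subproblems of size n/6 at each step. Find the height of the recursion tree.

For divide and conquer with division factor 6:

Problem sizes at each level:
Level 0: 2176782336
Level 1: 362797056
Level 2: 60466176
Level 3: 10077696
Level 4: 1679616
Level 5: 279936
Level 6: 46656
Level 7: 7776
Level 8: 1296
Level 9: 216
Level 10: 36
Level 11: 6
Level 12: 1

The root is level 0 and the size-1 base case is level 12 (the tree spans levels 0 through 12, i.e. 13 levels counting the root), so the depth is the number of divisions: log_6(2176782336) = 12

The recursion tree depth is log_6(2176782336) = 12. At each level, the problem size is divided by 6, so it takes 12 divisions to reduce to a base case of size 1. The algorithm makes 7 recursive calls at each level.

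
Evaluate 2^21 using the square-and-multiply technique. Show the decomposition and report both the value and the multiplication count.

Computing 2^21 by squaring (build up from 2^1; each line after the first costs one multiplication):

2^1 = 2
2^2 = (2^1)^2 = 2^2 = 4
2^4 = (2^2)^2 = 4^2 = 16
2^5 = 2 * 2^4 = 2 * 16 = 32
2^10 = (2^5)^2 = 32^2 = 1024
2^20 = (2^10)^2 = 1024^2 = 1048576
2^21 = 2 * 2^20 = 2 * 1048576 = 2097152

Result: 2097152
Multiplications needed: 6 (6 lines after 2^1)

2^21 = 2097152. Using exponentiation by squaring, this requires 6 multiplications. The key idea: if the exponent is even, square the half-power; if odd, multiply by the base once.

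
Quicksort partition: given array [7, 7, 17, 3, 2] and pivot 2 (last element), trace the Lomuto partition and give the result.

Lomuto partition with pivot = 2:

Initial array: [7, 7, 17, 3, 2]

arr[0]=7 > 2: no swap
arr[1]=7 > 2: no swap
arr[2]=17 > 2: no swap
arr[3]=3 > 2: no swap

Place pivot at position 0: [2, 7, 17, 3, 7]
Pivot position: 0

After partitioning with pivot 2, the array becomes [2, 7, 17, 3, 7]. The pivot is placed at index 0. All elements to the left of the pivot are <= 2, and all elements to the right are > 2.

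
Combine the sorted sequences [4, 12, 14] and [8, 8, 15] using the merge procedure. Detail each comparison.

Merging process:

Compare 4 vs 8: take 4 from left. Merged: [4]
Compare 12 vs 8: take 8 from right. Merged: [4, 8]
Compare 12 vs 8: take 8 from right. Merged: [4, 8, 8]
Compare 12 vs 15: take 12 from left. Merged: [4, 8, 8, 12]
Compare 14 vs 15: take 14 from left. Merged: [4, 8, 8, 12, 14]
Append remaining from right: [15]. Merged: [4, 8, 8, 12, 14, 15]

Final merged array: [4, 8, 8, 12, 14, 15]
Total comparisons: 5

The merged array is [4, 8, 8, 12, 14, 15], requiring 5 comparisons. The merge step runs in O(n) time where n is the total number of elements.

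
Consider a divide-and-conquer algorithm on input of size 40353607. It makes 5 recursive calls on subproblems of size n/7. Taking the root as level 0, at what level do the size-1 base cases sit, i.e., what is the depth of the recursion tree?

For divide and conquer with division factor 7:

Problem sizes at each level:
Level 0: 40353607
Level 1: 5764801
Level 2: 823543
Level 3: 117649
Level 4: 16807
Level 5: 2401
Level 6: 343
Level 7: 49
Level 8: 7
Level 9: 1

The root is level 0 and the size-1 base case is level 9 (the tree spans levels 0 through 9, i.e. 10 levels counting the root), so the depth is the number of divisions: log_7(40353607) = 9

The recursion tree depth is log_7(40353607) = 9. At each level, the problem size is divided by 7, so it takes 9 divisions to reduce to a base case of size 1. The algorithm makes 5 recursive calls at each level.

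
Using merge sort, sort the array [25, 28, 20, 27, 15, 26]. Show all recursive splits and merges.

Merge sort trace:

Split: [25, 28, 20, 27, 15, 26] -> [25, 28, 20] and [27, 15, 26]
  Split: [25, 28, 20] -> [25] and [28, 20]
    Split: [28, 20] -> [28] and [20]
    Merge: [28] + [20] -> [20, 28]
  Merge: [25] + [20, 28] -> [20, 25, 28]
  Split: [27, 15, 26] -> [27] and [15, 26]
    Split: [15, 26] -> [15] and [26]
    Merge: [15] + [26] -> [15, 26]
  Merge: [27] + [15, 26] -> [15, 26, 27]
Merge: [20, 25, 28] + [15, 26, 27] -> [15, 20, 25, 26, 27, 28]

Final sorted array: [15, 20, 25, 26, 27, 28]

The merge sort proceeds by recursively splitting the array and merging sorted halves.
After all merges, the sorted array is [15, 20, 25, 26, 27, 28].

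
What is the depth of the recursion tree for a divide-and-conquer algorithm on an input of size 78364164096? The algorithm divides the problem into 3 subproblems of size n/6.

For divide and conquer with division factor 6:

Problem sizes at each level:
Level 0: 78364164096
Level 1: 13060694016
Level 2: 2176782336
Level 3: 362797056
Level 4: 60466176
Level 5: 10077696
Level 6: 1679616
Level 7: 279936
Level 8: 46656
Level 9: 7776
Level 10: 1296
Level 11: 216
Level 12: 36
Level 13: 6
Level 14: 1

The root is level 0 and the size-1 base case is level 14 (the tree spans levels 0 through 14, i.e. 15 levels counting the root), so the depth is the number of divisions: log_6(78364164096) = 14

The recursion tree depth is log_6(78364164096) = 14. At each level, the problem size is divided by 6, so it takes 14 divisions to reduce to a base case of size 1. The algorithm makes 3 recursive calls at each level.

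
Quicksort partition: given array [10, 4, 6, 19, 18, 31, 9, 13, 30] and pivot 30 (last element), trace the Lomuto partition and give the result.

Lomuto partition with pivot = 30:

Initial array: [10, 4, 6, 19, 18, 31, 9, 13, 30]

arr[0]=10 <= 30: swap with position 0, array becomes [10, 4, 6, 19, 18, 31, 9, 13, 30]
arr[1]=4 <= 30: swap with position 1, array becomes [10, 4, 6, 19, 18, 31, 9, 13, 30]
arr[2]=6 <= 30: swap with position 2, array becomes [10, 4, 6, 19, 18, 31, 9, 13, 30]
arr[3]=19 <= 30: swap with position 3, array becomes [10, 4, 6, 19, 18, 31, 9, 13, 30]
arr[4]=18 <= 30: swap with position 4, array becomes [10, 4, 6, 19, 18, 31, 9, 13, 30]
arr[5]=31 > 30: no swap
arr[6]=9 <= 30: swap with position 5, array becomes [10, 4, 6, 19, 18, 9, 31, 13, 30]
arr[7]=13 <= 30: swap with position 6, array becomes [10, 4, 6, 19, 18, 9, 13, 31, 30]

Place pivot at position 7: [10, 4, 6, 19, 18, 9, 13, 30, 31]
Pivot position: 7

After partitioning with pivot 30, the array becomes [10, 4, 6, 19, 18, 9, 13, 30, 31]. The pivot is placed at index 7. All elements to the left of the pivot are <= 30, and all elements to the right are > 30.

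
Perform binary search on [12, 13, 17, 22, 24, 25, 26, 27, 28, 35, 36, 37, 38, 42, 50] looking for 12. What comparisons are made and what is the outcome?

Binary search for 12 in [12, 13, 17, 22, 24, 25, 26, 27, 28, 35, 36, 37, 38, 42, 50]:

lo=0, hi=14, mid=7, arr[mid]=27 -> 27 > 12, search left half
lo=0, hi=6, mid=3, arr[mid]=22 -> 22 > 12, search left half
lo=0, hi=2, mid=1, arr[mid]=13 -> 13 > 12, search left half
lo=0, hi=0, mid=0, arr[mid]=12 -> Found target at index 0!

Binary search finds 12 at index 0 after 4 comparisons. The search repeatedly halves the search space by comparing with the middle element.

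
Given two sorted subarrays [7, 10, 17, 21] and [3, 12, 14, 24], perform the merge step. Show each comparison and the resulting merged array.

Merging process:

Compare 7 vs 3: take 3 from right. Merged: [3]
Compare 7 vs 12: take 7 from left. Merged: [3, 7]
Compare 10 vs 12: take 10 from left. Merged: [3, 7, 10]
Compare 17 vs 12: take 12 from right. Merged: [3, 7, 10, 12]
Compare 17 vs 14: take 14 from right. Merged: [3, 7, 10, 12, 14]
Compare 17 vs 24: take 17 from left. Merged: [3, 7, 10, 12, 14, 17]
Compare 21 vs 24: take 21 from left. Merged: [3, 7, 10, 12, 14, 17, 21]
Append remaining from right: [24]. Merged: [3, 7, 10, 12, 14, 17, 21, 24]

Final merged array: [3, 7, 10, 12, 14, 17, 21, 24]
Total comparisons: 7

The merged array is [3, 7, 10, 12, 14, 17, 21, 24], requiring 7 comparisons. The merge step runs in O(n) time where n is the total number of elements.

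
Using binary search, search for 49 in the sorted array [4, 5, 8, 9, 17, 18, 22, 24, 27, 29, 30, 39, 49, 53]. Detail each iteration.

Binary search for 49 in [4, 5, 8, 9, 17, 18, 22, 24, 27, 29, 30, 39, 49, 53]:

lo=0, hi=13, mid=6, arr[mid]=22 -> 22 < 49, search right half
lo=7, hi=13, mid=10, arr[mid]=30 -> 30 < 49, search right half
lo=11, hi=13, mid=12, arr[mid]=49 -> Found target at index 12!

Binary search finds 49 at index 12 after 3 comparisons. The search repeatedly halves the search space by comparing with the middle element.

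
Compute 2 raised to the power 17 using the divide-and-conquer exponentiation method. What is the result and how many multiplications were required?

Computing 2^17 by squaring (build up from 2^1; each line after the first costs one multiplication):

2^1 = 2
2^2 = (2^1)^2 = 2^2 = 4
2^4 = (2^2)^2 = 4^2 = 16
2^8 = (2^4)^2 = 16^2 = 256
2^16 = (2^8)^2 = 256^2 = 65536
2^17 = 2 * 2^16 = 2 * 65536 = 131072

Result: 131072
Multiplications needed: 5 (5 lines after 2^1)

2^17 = 131072. Using exponentiation by squaring, this requires 5 multiplications. The key idea: if the exponent is even, square the half-power; if odd, multiply by the base once.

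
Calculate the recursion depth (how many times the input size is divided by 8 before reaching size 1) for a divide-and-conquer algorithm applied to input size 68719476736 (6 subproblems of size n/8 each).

For divide and conquer with division factor 8:

Problem sizes at each level:
Level 0: 68719476736
Level 1: 8589934592
Level 2: 1073741824
Level 3: 134217728
Level 4: 16777216
Level 5: 2097152
Level 6: 262144
Level 7: 32768
Level 8: 4096
Level 9: 512
Level 10: 64
Level 11: 8
Level 12: 1

The root is level 0 and the size-1 base case is level 12 (the tree spans levels 0 through 12, i.e. 13 levels counting the root), so the depth is the number of divisions: log_8(68719476736) = 12

The recursion tree depth is log_8(68719476736) = 12. At each level, the problem size is divided by 8, so it takes 12 divisions to reduce to a base case of size 1. The algorithm makes 6 recursive calls at each level.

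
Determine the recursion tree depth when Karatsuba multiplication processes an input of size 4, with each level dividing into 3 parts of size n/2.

For divide and conquer with division factor 2:

Problem sizes at each level:
Level 0: 4
Level 1: 2
Level 2: 1

The root is level 0 and the size-1 base case is level 2 (the tree spans levels 0 through 2, i.e. 3 levels counting the root), so the depth is the number of divisions: log_2(4) = 2

The recursion tree depth is log_2(4) = 2. At each level, the problem size is divided by 2, so it takes 2 divisions to reduce to a base case of size 1. The algorithm makes 3 recursive calls at each level.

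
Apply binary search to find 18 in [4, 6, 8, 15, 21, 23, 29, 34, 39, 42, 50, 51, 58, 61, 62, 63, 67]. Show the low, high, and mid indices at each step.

Binary search for 18 in [4, 6, 8, 15, 21, 23, 29, 34, 39, 42, 50, 51, 58, 61, 62, 63, 67]:

lo=0, hi=16, mid=8, arr[mid]=39 -> 39 > 18, search left half
lo=0, hi=7, mid=3, arr[mid]=15 -> 15 < 18, search right half
lo=4, hi=7, mid=5, arr[mid]=23 -> 23 > 18, search left half
lo=4, hi=4, mid=4, arr[mid]=21 -> 21 > 18, search left half
lo=4 > hi=3, target 18 not found

Binary search determines that 18 is not in the array after 4 comparisons. The search space was exhausted without finding the target.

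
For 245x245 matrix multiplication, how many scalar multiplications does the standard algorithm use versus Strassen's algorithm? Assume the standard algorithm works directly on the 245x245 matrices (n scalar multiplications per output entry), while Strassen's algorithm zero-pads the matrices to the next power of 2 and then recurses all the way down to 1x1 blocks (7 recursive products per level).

Matrix multiplication for 245x245 matrices:

Strassen's algorithm requires power-of-2 dimensions. Pad 245x245 to 256x256 (next power of 2).

Standard algorithm: 245^3 = 14706125 multiplications
Strassen's algorithm: 7^(log2(256)) = 7^8 = 5764801 multiplications
Savings: 14706125 - 5764801 = 8941324 multiplications

Standard: 14706125 multiplications (245^3). Strassen: 5764801 multiplications (7^8, after padding to 256x256). Strassen reduces 8 recursive multiplications to 7 at each level.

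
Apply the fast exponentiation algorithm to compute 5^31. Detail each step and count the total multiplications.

Computing 5^31 by squaring (build up from 5^1; each line after the first costs one multiplication):

5^1 = 5
5^2 = (5^1)^2 = 5^2 = 25
5^3 = 5 * 5^2 = 5 * 25 = 125
5^6 = (5^3)^2 = 125^2 = 15625
5^7 = 5 * 5^6 = 5 * 15625 = 78125
5^14 = (5^7)^2 = 78125^2 = 6103515625
5^15 = 5 * 5^14 = 5 * 6103515625 = 30517578125
5^30 = (5^15)^2 = 30517578125^2 = 931322574615478515625
5^31 = 5 * 5^30 = 5 * 931322574615478515625 = 4656612873077392578125

Result: 4656612873077392578125
Multiplications needed: 8 (8 lines after 5^1)

5^31 = 4656612873077392578125. Using exponentiation by squaring, this requires 8 multiplications. The key idea: if the exponent is even, square the half-power; if odd, multiply by the base once.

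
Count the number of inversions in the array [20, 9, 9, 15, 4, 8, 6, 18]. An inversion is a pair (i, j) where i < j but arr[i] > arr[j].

Finding inversions in [20, 9, 9, 15, 4, 8, 6, 18]:

(0, 1): arr[0]=20 > arr[1]=9
(0, 2): arr[0]=20 > arr[2]=9
(0, 3): arr[0]=20 > arr[3]=15
(0, 4): arr[0]=20 > arr[4]=4
(0, 5): arr[0]=20 > arr[5]=8
(0, 6): arr[0]=20 > arr[6]=6
(0, 7): arr[0]=20 > arr[7]=18
(1, 4): arr[1]=9 > arr[4]=4
(1, 5): arr[1]=9 > arr[5]=8
(1, 6): arr[1]=9 > arr[6]=6
(2, 4): arr[2]=9 > arr[4]=4
(2, 5): arr[2]=9 > arr[5]=8
(2, 6): arr[2]=9 > arr[6]=6
(3, 4): arr[3]=15 > arr[4]=4
(3, 5): arr[3]=15 > arr[5]=8
(3, 6): arr[3]=15 > arr[6]=6
(5, 6): arr[5]=8 > arr[6]=6

Total inversions: 17

The array has 17 inversion(s): (0,1), (0,2), (0,3), (0,4), (0,5), (0,6), (0,7), (1,4), (1,5), (1,6), (2,4), (2,5), (2,6), (3,4), (3,5), (3,6), (5,6). Each pair (i,j) satisfies i < j and arr[i] > arr[j].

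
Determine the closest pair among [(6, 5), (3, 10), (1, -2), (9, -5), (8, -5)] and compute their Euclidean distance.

Computing all pairwise distances among 5 points:

d((6, 5), (3, 10)) = 5.831
d((6, 5), (1, -2)) = 8.6023
d((6, 5), (9, -5)) = 10.4403
d((6, 5), (8, -5)) = 10.198
d((3, 10), (1, -2)) = 12.1655
d((3, 10), (9, -5)) = 16.1555
d((3, 10), (8, -5)) = 15.8114
d((1, -2), (9, -5)) = 8.544
d((1, -2), (8, -5)) = 7.6158
d((9, -5), (8, -5)) = 1.0 <-- minimum

Closest pair: (9, -5) and (8, -5) with distance 1.0

The closest pair is (9, -5) and (8, -5) with Euclidean distance 1.0. For 5 points, brute-force pairwise comparison is shown above. For large n, the divide-and-conquer algorithm (sort by x, recurse on halves, check the dividing strip) achieves O(n log n).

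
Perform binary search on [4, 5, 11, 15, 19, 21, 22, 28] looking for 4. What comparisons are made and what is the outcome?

Binary search for 4 in [4, 5, 11, 15, 19, 21, 22, 28]:

lo=0, hi=7, mid=3, arr[mid]=15 -> 15 > 4, search left half
lo=0, hi=2, mid=1, arr[mid]=5 -> 5 > 4, search left half
lo=0, hi=0, mid=0, arr[mid]=4 -> Found target at index 0!

Binary search finds 4 at index 0 after 3 comparisons. The search repeatedly halves the search space by comparing with the middle element.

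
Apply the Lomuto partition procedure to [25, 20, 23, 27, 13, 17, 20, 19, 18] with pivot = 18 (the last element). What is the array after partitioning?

Lomuto partition with pivot = 18:

Initial array: [25, 20, 23, 27, 13, 17, 20, 19, 18]

arr[0]=25 > 18: no swap
arr[1]=20 > 18: no swap
arr[2]=23 > 18: no swap
arr[3]=27 > 18: no swap
arr[4]=13 <= 18: swap with position 0, array becomes [13, 20, 23, 27, 25, 17, 20, 19, 18]
arr[5]=17 <= 18: swap with position 1, array becomes [13, 17, 23, 27, 25, 20, 20, 19, 18]
arr[6]=20 > 18: no swap
arr[7]=19 > 18: no swap

Place pivot at position 2: [13, 17, 18, 27, 25, 20, 20, 19, 23]
Pivot position: 2

After partitioning with pivot 18, the array becomes [13, 17, 18, 27, 25, 20, 20, 19, 23]. The pivot is placed at index 2. All elements to the left of the pivot are <= 18, and all elements to the right are > 18.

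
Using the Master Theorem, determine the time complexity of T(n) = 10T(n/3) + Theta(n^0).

Master Theorem for T(n) = 10T(n/3) + O(n^0):

a = 10, b = 3, c = 0
log_b(a) = log_3(10) = 2.0959

Case 1: c = 0 < log_3(10) = 2.0959
T(n) = O(n^(log_3 10))

For T(n) = 10T(n/3) + O(n^0): log_3(10) = 2.0959. This is Case 1 of the Master Theorem (c < log_b(a), work dominated by leaves), giving O(n^(log_3 10)).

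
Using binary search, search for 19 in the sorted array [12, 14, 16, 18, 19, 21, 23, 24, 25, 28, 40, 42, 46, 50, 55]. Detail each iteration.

Binary search for 19 in [12, 14, 16, 18, 19, 21, 23, 24, 25, 28, 40, 42, 46, 50, 55]:

lo=0, hi=14, mid=7, arr[mid]=24 -> 24 > 19, search left half
lo=0, hi=6, mid=3, arr[mid]=18 -> 18 < 19, search right half
lo=4, hi=6, mid=5, arr[mid]=21 -> 21 > 19, search left half
lo=4, hi=4, mid=4, arr[mid]=19 -> Found target at index 4!

Binary search finds 19 at index 4 after 4 comparisons. The search repeatedly halves the search space by comparing with the middle element.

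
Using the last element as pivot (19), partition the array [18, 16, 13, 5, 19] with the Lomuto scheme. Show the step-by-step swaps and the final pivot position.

Lomuto partition with pivot = 19:

Initial array: [18, 16, 13, 5, 19]

arr[0]=18 <= 19: swap with position 0, array becomes [18, 16, 13, 5, 19]
arr[1]=16 <= 19: swap with position 1, array becomes [18, 16, 13, 5, 19]
arr[2]=13 <= 19: swap with position 2, array becomes [18, 16, 13, 5, 19]
arr[3]=5 <= 19: swap with position 3, array becomes [18, 16, 13, 5, 19]

Place pivot at position 4: [18, 16, 13, 5, 19]
Pivot position: 4

After partitioning with pivot 19, the array becomes [18, 16, 13, 5, 19]. The pivot is placed at index 4. All elements to the left of the pivot are <= 19, and all elements to the right are > 19.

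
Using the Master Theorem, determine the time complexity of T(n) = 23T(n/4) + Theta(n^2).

Master Theorem for T(n) = 23T(n/4) + O(n^2):

a = 23, b = 4, c = 2
log_b(a) = log_4(23) = 2.2618

Case 1: c = 2 < log_4(23) = 2.2618
T(n) = O(n^(log_4 23))

For T(n) = 23T(n/4) + O(n^2): log_4(23) = 2.2618. This is Case 1 of the Master Theorem (c < log_b(a), work dominated by leaves), giving O(n^(log_4 23)).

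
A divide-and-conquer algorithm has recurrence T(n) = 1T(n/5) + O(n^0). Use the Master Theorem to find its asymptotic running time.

Master Theorem for T(n) = 1T(n/5) + O(n^0):

a = 1, b = 5, c = 0
log_b(a) = log_5(1) = 0.0000

Case 2: c = 0 = log_5(1) = 0.0000
T(n) = O(n^0 log n) = O(log n)

For T(n) = 1T(n/5) + O(n^0): log_5(1) = 0.0000. This is Case 2 of the Master Theorem (c = log_b(a), equal work at all levels), giving O(log n).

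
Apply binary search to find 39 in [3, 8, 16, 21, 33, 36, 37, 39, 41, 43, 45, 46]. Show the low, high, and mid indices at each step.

Binary search for 39 in [3, 8, 16, 21, 33, 36, 37, 39, 41, 43, 45, 46]:

lo=0, hi=11, mid=5, arr[mid]=36 -> 36 < 39, search right half
lo=6, hi=11, mid=8, arr[mid]=41 -> 41 > 39, search left half
lo=6, hi=7, mid=6, arr[mid]=37 -> 37 < 39, search right half
lo=7, hi=7, mid=7, arr[mid]=39 -> Found target at index 7!

Binary search finds 39 at index 7 after 4 comparisons. The search repeatedly halves the search space by comparing with the middle element.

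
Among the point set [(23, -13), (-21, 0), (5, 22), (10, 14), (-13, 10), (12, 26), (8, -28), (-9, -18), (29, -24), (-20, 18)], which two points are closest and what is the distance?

Computing all pairwise distances among 10 points:

d((23, -13), (-21, 0)) = 45.8803
d((23, -13), (5, 22)) = 39.3573
d((23, -13), (10, 14)) = 29.9666
d((23, -13), (-13, 10)) = 42.72
d((23, -13), (12, 26)) = 40.5216
d((23, -13), (8, -28)) = 21.2132
d((23, -13), (-9, -18)) = 32.3883
d((23, -13), (29, -24)) = 12.53
d((23, -13), (-20, 18)) = 53.0094
d((-21, 0), (5, 22)) = 34.0588
d((-21, 0), (10, 14)) = 34.0147
d((-21, 0), (-13, 10)) = 12.8062
d((-21, 0), (12, 26)) = 42.0119
d((-21, 0), (8, -28)) = 40.3113
d((-21, 0), (-9, -18)) = 21.6333
d((-21, 0), (29, -24)) = 55.4617
d((-21, 0), (-20, 18)) = 18.0278
d((5, 22), (10, 14)) = 9.434
d((5, 22), (-13, 10)) = 21.6333
d((5, 22), (12, 26)) = 8.0623 <-- minimum
d((5, 22), (8, -28)) = 50.0899
d((5, 22), (-9, -18)) = 42.3792
d((5, 22), (29, -24)) = 51.8845
d((5, 22), (-20, 18)) = 25.318
d((10, 14), (-13, 10)) = 23.3452
d((10, 14), (12, 26)) = 12.1655
d((10, 14), (8, -28)) = 42.0476
d((10, 14), (-9, -18)) = 37.2156
d((10, 14), (29, -24)) = 42.4853
d((10, 14), (-20, 18)) = 30.2655
d((-13, 10), (12, 26)) = 29.6816
d((-13, 10), (8, -28)) = 43.4166
d((-13, 10), (-9, -18)) = 28.2843
d((-13, 10), (29, -24)) = 54.037
d((-13, 10), (-20, 18)) = 10.6301
d((12, 26), (8, -28)) = 54.1479
d((12, 26), (-9, -18)) = 48.7545
d((12, 26), (29, -24)) = 52.811
d((12, 26), (-20, 18)) = 32.9848
d((8, -28), (-9, -18)) = 19.7231
d((8, -28), (29, -24)) = 21.3776
d((8, -28), (-20, 18)) = 53.8516
d((-9, -18), (29, -24)) = 38.4708
d((-9, -18), (-20, 18)) = 37.6431
d((29, -24), (-20, 18)) = 64.5368

Closest pair: (5, 22) and (12, 26) with distance 8.0623

The closest pair is (5, 22) and (12, 26) with Euclidean distance 8.0623. For 10 points, brute-force pairwise comparison is shown above. For large n, the divide-and-conquer algorithm (sort by x, recurse on halves, check the dividing strip) achieves O(n log n).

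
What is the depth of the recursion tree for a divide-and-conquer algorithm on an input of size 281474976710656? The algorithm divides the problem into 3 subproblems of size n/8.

For divide and conquer with division factor 8:

Problem sizes at each level:
Level 0: 281474976710656
Level 1: 35184372088832
Level 2: 4398046511104
Level 3: 549755813888
Level 4: 68719476736
Level 5: 8589934592
Level 6: 1073741824
Level 7: 134217728
Level 8: 16777216
Level 9: 2097152
Level 10: 262144
Level 11: 32768
Level 12: 4096
Level 13: 512
Level 14: 64
Level 15: 8
Level 16: 1

The root is level 0 and the size-1 base case is level 16 (the tree spans levels 0 through 16, i.e. 17 levels counting the root), so the depth is the number of divisions: log_8(281474976710656) = 16

The recursion tree depth is log_8(281474976710656) = 16. At each level, the problem size is divided by 8, so it takes 16 divisions to reduce to a base case of size 1. The algorithm makes 3 recursive calls at each level.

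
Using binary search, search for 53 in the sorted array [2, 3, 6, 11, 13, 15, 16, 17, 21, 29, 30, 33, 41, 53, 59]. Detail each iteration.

Binary search for 53 in [2, 3, 6, 11, 13, 15, 16, 17, 21, 29, 30, 33, 41, 53, 59]:

lo=0, hi=14, mid=7, arr[mid]=17 -> 17 < 53, search right half
lo=8, hi=14, mid=11, arr[mid]=33 -> 33 < 53, search right half
lo=12, hi=14, mid=13, arr[mid]=53 -> Found target at index 13!

Binary search finds 53 at index 13 after 3 comparisons. The search repeatedly halves the search space by comparing with the middle element.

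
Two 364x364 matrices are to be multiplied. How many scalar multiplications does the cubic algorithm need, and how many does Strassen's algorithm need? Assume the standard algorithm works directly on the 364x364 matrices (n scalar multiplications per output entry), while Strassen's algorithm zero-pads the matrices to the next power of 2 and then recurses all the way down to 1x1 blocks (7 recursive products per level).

Matrix multiplication for 364x364 matrices:

Strassen's algorithm requires power-of-2 dimensions. Pad 364x364 to 512x512 (next power of 2).

Standard algorithm: 364^3 = 48228544 multiplications
Strassen's algorithm: 7^(log2(512)) = 7^9 = 40353607 multiplications
Savings: 48228544 - 40353607 = 7874937 multiplications

Standard: 48228544 multiplications (364^3). Strassen: 40353607 multiplications (7^9, after padding to 512x512). Strassen reduces 8 recursive multiplications to 7 at each level.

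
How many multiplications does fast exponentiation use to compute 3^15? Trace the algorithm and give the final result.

Computing 3^15 by squaring (build up from 3^1; each line after the first costs one multiplication):

3^1 = 3
3^2 = (3^1)^2 = 3^2 = 9
3^3 = 3 * 3^2 = 3 * 9 = 27
3^6 = (3^3)^2 = 27^2 = 729
3^7 = 3 * 3^6 = 3 * 729 = 2187
3^14 = (3^7)^2 = 2187^2 = 4782969
3^15 = 3 * 3^14 = 3 * 4782969 = 14348907

Result: 14348907
Multiplications needed: 6 (6 lines after 3^1)

3^15 = 14348907. Using exponentiation by squaring, this requires 6 multiplications. The key idea: if the exponent is even, square the half-power; if odd, multiply by the base once.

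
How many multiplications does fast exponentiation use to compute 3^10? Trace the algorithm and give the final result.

Computing 3^10 by squaring (build up from 3^1; each line after the first costs one multiplication):

3^1 = 3
3^2 = (3^1)^2 = 3^2 = 9
3^4 = (3^2)^2 = 9^2 = 81
3^5 = 3 * 3^4 = 3 * 81 = 243
3^10 = (3^5)^2 = 243^2 = 59049

Result: 59049
Multiplications needed: 4 (4 lines after 3^1)

3^10 = 59049. Using exponentiation by squaring, this requires 4 multiplications. The key idea: if the exponent is even, square the half-power; if odd, multiply by the base once.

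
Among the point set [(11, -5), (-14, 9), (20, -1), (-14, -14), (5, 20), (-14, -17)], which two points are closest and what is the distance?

Computing all pairwise distances among 6 points:

d((11, -5), (-14, 9)) = 28.6531
d((11, -5), (20, -1)) = 9.8489
d((11, -5), (-14, -14)) = 26.5707
d((11, -5), (5, 20)) = 25.7099
d((11, -5), (-14, -17)) = 27.7308
d((-14, 9), (20, -1)) = 35.4401
d((-14, 9), (-14, -14)) = 23.0
d((-14, 9), (5, 20)) = 21.9545
d((-14, 9), (-14, -17)) = 26.0
d((20, -1), (-14, -14)) = 36.4005
d((20, -1), (5, 20)) = 25.807
d((20, -1), (-14, -17)) = 37.5766
d((-14, -14), (5, 20)) = 38.9487
d((-14, -14), (-14, -17)) = 3.0 <-- minimum
d((5, 20), (-14, -17)) = 41.5933

Closest pair: (-14, -14) and (-14, -17) with distance 3.0

The closest pair is (-14, -14) and (-14, -17) with Euclidean distance 3.0. For 6 points, brute-force pairwise comparison is shown above. For large n, the divide-and-conquer algorithm (sort by x, recurse on halves, check the dividing strip) achieves O(n log n).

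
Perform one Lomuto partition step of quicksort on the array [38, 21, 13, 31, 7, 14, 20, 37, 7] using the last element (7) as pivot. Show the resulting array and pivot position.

Lomuto partition with pivot = 7:

Initial array: [38, 21, 13, 31, 7, 14, 20, 37, 7]

arr[0]=38 > 7: no swap
arr[1]=21 > 7: no swap
arr[2]=13 > 7: no swap
arr[3]=31 > 7: no swap
arr[4]=7 <= 7: swap with position 0, array becomes [7, 21, 13, 31, 38, 14, 20, 37, 7]
arr[5]=14 > 7: no swap
arr[6]=20 > 7: no swap
arr[7]=37 > 7: no swap

Place pivot at position 1: [7, 7, 13, 31, 38, 14, 20, 37, 21]
Pivot position: 1

After partitioning with pivot 7, the array becomes [7, 7, 13, 31, 38, 14, 20, 37, 21]. The pivot is placed at index 1. All elements to the left of the pivot are <= 7, and all elements to the right are > 7.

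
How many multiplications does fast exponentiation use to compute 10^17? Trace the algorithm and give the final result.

Computing 10^17 by squaring (build up from 10^1; each line after the first costs one multiplication):

10^1 = 10
10^2 = (10^1)^2 = 10^2 = 100
10^4 = (10^2)^2 = 100^2 = 10000
10^8 = (10^4)^2 = 10000^2 = 100000000
10^16 = (10^8)^2 = 100000000^2 = 10000000000000000
10^17 = 10 * 10^16 = 10 * 10000000000000000 = 100000000000000000

Result: 100000000000000000
Multiplications needed: 5 (5 lines after 10^1)

10^17 = 100000000000000000. Using exponentiation by squaring, this requires 5 multiplications. The key idea: if the exponent is even, square the half-power; if odd, multiply by the base once.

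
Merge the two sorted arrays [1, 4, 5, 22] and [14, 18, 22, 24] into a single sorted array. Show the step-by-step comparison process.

Merging process:

Compare 1 vs 14: take 1 from left. Merged: [1]
Compare 4 vs 14: take 4 from left. Merged: [1, 4]
Compare 5 vs 14: take 5 from left. Merged: [1, 4, 5]
Compare 22 vs 14: take 14 from right. Merged: [1, 4, 5, 14]
Compare 22 vs 18: take 18 from right. Merged: [1, 4, 5, 14, 18]
Compare 22 vs 22: take 22 from left. Merged: [1, 4, 5, 14, 18, 22]
Append remaining from right: [22, 24]. Merged: [1, 4, 5, 14, 18, 22, 22, 24]

Final merged array: [1, 4, 5, 14, 18, 22, 22, 24]
Total comparisons: 6

The merged array is [1, 4, 5, 14, 18, 22, 22, 24], requiring 6 comparisons. The merge step runs in O(n) time where n is the total number of elements.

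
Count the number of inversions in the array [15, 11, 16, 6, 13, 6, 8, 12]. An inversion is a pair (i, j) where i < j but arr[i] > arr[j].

Finding inversions in [15, 11, 16, 6, 13, 6, 8, 12]:

(0, 1): arr[0]=15 > arr[1]=11
(0, 3): arr[0]=15 > arr[3]=6
(0, 4): arr[0]=15 > arr[4]=13
(0, 5): arr[0]=15 > arr[5]=6
(0, 6): arr[0]=15 > arr[6]=8
(0, 7): arr[0]=15 > arr[7]=12
(1, 3): arr[1]=11 > arr[3]=6
(1, 5): arr[1]=11 > arr[5]=6
(1, 6): arr[1]=11 > arr[6]=8
(2, 3): arr[2]=16 > arr[3]=6
(2, 4): arr[2]=16 > arr[4]=13
(2, 5): arr[2]=16 > arr[5]=6
(2, 6): arr[2]=16 > arr[6]=8
(2, 7): arr[2]=16 > arr[7]=12
(4, 5): arr[4]=13 > arr[5]=6
(4, 6): arr[4]=13 > arr[6]=8
(4, 7): arr[4]=13 > arr[7]=12

Total inversions: 17

The array has 17 inversion(s): (0,1), (0,3), (0,4), (0,5), (0,6), (0,7), (1,3), (1,5), (1,6), (2,3), (2,4), (2,5), (2,6), (2,7), (4,5), (4,6), (4,7). Each pair (i,j) satisfies i < j and arr[i] > arr[j].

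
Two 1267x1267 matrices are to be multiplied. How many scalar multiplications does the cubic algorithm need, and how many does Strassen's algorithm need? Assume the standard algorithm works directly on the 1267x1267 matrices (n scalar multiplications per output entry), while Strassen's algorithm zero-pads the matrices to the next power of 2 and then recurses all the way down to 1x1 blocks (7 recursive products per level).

Matrix multiplication for 1267x1267 matrices:

Strassen's algorithm requires power-of-2 dimensions. Pad 1267x1267 to 2048x2048 (next power of 2).

Standard algorithm: 1267^3 = 2033901163 multiplications
Strassen's algorithm: 7^(log2(2048)) = 7^11 = 1977326743 multiplications
Savings: 2033901163 - 1977326743 = 56574420 multiplications

Standard: 2033901163 multiplications (1267^3). Strassen: 1977326743 multiplications (7^11, after padding to 2048x2048). Strassen reduces 8 recursive multiplications to 7 at each level.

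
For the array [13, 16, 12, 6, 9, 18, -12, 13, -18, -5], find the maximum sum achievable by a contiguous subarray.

Using Kadane's algorithm on [13, 16, 12, 6, 9, 18, -12, 13, -18, -5]:

Scanning through the array:
Position 1 (value 16): max_ending_here = 29, max_so_far = 29
Position 2 (value 12): max_ending_here = 41, max_so_far = 41
Position 3 (value 6): max_ending_here = 47, max_so_far = 47
Position 4 (value 9): max_ending_here = 56, max_so_far = 56
Position 5 (value 18): max_ending_here = 74, max_so_far = 74
Position 6 (value -12): max_ending_here = 62, max_so_far = 74
Position 7 (value 13): max_ending_here = 75, max_so_far = 75
Position 8 (value -18): max_ending_here = 57, max_so_far = 75
Position 9 (value -5): max_ending_here = 52, max_so_far = 75

Maximum subarray: [13, 16, 12, 6, 9, 18, -12, 13]
Maximum sum: 75

The maximum subarray is [13, 16, 12, 6, 9, 18, -12, 13] with sum 75. This subarray runs from index 0 to index 7.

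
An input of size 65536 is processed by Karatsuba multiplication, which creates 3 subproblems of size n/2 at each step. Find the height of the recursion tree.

For divide and conquer with division factor 2:

Problem sizes at each level:
Level 0: 65536
Level 1: 32768
Level 2: 16384
Level 3: 8192
Level 4: 4096
Level 5: 2048
Level 6: 1024
Level 7: 512
Level 8: 256
Level 9: 128
Level 10: 64
Level 11: 32
Level 12: 16
Level 13: 8
Level 14: 4
Level 15: 2
Level 16: 1

The root is level 0 and the size-1 base case is level 16 (the tree spans levels 0 through 16, i.e. 17 levels counting the root), so the depth is the number of divisions: log_2(65536) = 16

The recursion tree depth is log_2(65536) = 16. At each level, the problem size is divided by 2, so it takes 16 divisions to reduce to a base case of size 1. The algorithm makes 3 recursive calls at each level.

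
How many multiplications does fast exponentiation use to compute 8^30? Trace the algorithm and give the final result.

Computing 8^30 by squaring (build up from 8^1; each line after the first costs one multiplication):

8^1 = 8
8^2 = (8^1)^2 = 8^2 = 64
8^3 = 8 * 8^2 = 8 * 64 = 512
8^6 = (8^3)^2 = 512^2 = 262144
8^7 = 8 * 8^6 = 8 * 262144 = 2097152
8^14 = (8^7)^2 = 2097152^2 = 4398046511104
8^15 = 8 * 8^14 = 8 * 4398046511104 = 35184372088832
8^30 = (8^15)^2 = 35184372088832^2 = 1237940039285380274899124224

Result: 1237940039285380274899124224
Multiplications needed: 7 (7 lines after 8^1)

8^30 = 1237940039285380274899124224. Using exponentiation by squaring, this requires 7 multiplications. The key idea: if the exponent is even, square the half-power; if odd, multiply by the base once.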